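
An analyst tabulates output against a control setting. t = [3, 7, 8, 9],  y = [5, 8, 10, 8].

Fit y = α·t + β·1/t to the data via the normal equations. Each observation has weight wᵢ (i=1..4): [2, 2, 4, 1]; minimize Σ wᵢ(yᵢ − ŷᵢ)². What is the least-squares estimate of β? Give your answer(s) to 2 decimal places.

Normal-equation sums: Σwᵢ·t·t = 453, Σwᵢ·t·1/t = 9, Σwᵢ·1/t·1/t = 21457/63504.
And Σwᵢ·t·y = 534, Σwᵢ·1/t·y = 725/63.
So AᵀWA·[α, β]ᵀ = AᵀWy: [[453, 9]; [9, 21457/63504]]·[α, β]ᵀ = [534, 725/63]ᵀ.
Δ = 453·(21457/63504) − 9² = 1525399/21168.
α = (534·(21457/63504) − 9·(725/63))/(1525399/21168) = 1626946/1525399; β = (453·(725/63) − 9·534)/(1525399/21168) = 8617392/1525399.

β = 5.65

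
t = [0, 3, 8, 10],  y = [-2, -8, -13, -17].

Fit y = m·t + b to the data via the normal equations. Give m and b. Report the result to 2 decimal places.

Setting ∂/∂m … = 0 gives: 173·m + 21·b = -298;  21·m + 4·b = -40.
(Σt·t = 173, Σt = 21, Σ1 = 4, Σt·y = -298, Σy = -40.)
Determinant 173·4 − 21² = 251.
m = ((-298)·4 − 21·(-40))/251 = -352/251; b = (173·(-40) − 21·(-298))/251 = -662/251.

m = -1.40, b = -2.64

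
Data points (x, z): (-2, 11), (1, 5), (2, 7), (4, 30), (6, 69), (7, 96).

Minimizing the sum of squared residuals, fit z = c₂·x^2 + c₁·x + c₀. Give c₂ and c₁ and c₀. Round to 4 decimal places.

c₂ = 2.0339, c₁ = -0.8742, c₀ = 1.6685

The normal system MᵀM·[c₂, c₁, c₀]ᵀ = Mᵀz is [[3986, 624, 110]; [624, 110, 18]; [110, 18, 6]]·[c₂, c₁, c₀]ᵀ = [7745, 1203, 218]ᵀ.
Solving the 3×3 system (Gaussian elimination) gives c₂ = 10393/5110, c₁ = -4467/5110, c₀ = 609/365.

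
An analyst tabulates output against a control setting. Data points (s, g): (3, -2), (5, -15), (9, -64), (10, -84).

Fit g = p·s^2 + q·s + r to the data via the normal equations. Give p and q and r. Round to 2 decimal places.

With design matrix A, AᵀA = [[17267, 1881, 215]; [1881, 215, 27]; [215, 27, 4]] and Aᵀg = [-13977, -1497, -165]ᵀ.
Solving the 3×3 system (Gaussian elimination) gives p = -5187/4684, q = 13251/4684, r = -1929/2342.

p = -1.11, q = 2.83, r = -0.82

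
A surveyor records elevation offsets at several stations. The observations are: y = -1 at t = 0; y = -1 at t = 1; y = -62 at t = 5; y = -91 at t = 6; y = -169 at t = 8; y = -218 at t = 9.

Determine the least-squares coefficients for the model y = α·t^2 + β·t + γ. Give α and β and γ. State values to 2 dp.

Entries of XᵀX: Σt^2·t^2 = 12579, Σt^2·t = 1583, Σt^2 = 207, Σt·t = 207, Σt = 29, Σ1 = 6.
Right-hand side: Σt^2·y = -33301, Σt·y = -4171, Σy = -542.
XᵀX·[α, β, γ]ᵀ = Xᵀy becomes [[12579, 1583, 207]; [1583, 207, 29]; [207, 29, 6]]·[α, β, γ]ᵀ = [-33301, -4171, -542]ᵀ.
Row-reducing yields α = -108373/36150, β = 7029/2410, γ = -18142/18075.

α = -3.00, β = 2.92, γ = -1.00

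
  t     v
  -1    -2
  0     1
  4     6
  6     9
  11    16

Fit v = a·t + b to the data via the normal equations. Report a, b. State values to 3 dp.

Sums needed: Σt·t = 174, Σt = 20, Σ1 = 5.
And Σt·v = 256, Σv = 30.
So XᵀX·[a, b]ᵀ = Xᵀv: [[174, 20]; [20, 5]]·[a, b]ᵀ = [256, 30]ᵀ.
Determinant 174·5 − 20² = 470.
a = (256·5 − 20·30)/470 = 68/47; b = (174·30 − 20·256)/470 = 10/47.

a = 1.447, b = 0.213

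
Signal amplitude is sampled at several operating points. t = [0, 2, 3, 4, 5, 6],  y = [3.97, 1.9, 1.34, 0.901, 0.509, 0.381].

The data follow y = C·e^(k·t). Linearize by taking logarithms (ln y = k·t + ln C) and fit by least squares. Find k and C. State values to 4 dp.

k = -0.3993, C = 4.1615

With ln yᵢ as the transformed response and tᵢ as the regressor:
Σt = 20.0000, Σ(t)² = 90.0000, Σln y = 0.5688, Σt·ln y = -7.4216.
Equations: 90.0000·k + 20.0000·ln C = -7.4216;  20.0000·k + 6·ln C = 0.5688.
Δ = 90.0000·6 − (20.0000)² = 140.0000; k = (-7.4216·6 − 20.0000·0.5688)/140.0000 = -0.39932, ln C = (90.0000·0.5688 − 20.0000·-7.4216)/140.0000 = 1.42586, so C = exp(1.42586) = 4.16145.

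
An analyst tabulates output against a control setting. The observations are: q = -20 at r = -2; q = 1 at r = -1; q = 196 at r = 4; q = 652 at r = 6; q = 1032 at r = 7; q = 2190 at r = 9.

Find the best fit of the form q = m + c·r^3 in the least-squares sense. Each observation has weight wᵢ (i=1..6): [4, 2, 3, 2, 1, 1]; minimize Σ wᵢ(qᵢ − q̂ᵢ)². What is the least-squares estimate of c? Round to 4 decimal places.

c = 2.9985

With design matrix M, MᵀWM = [[13, 1662]; [1662, 754948]] and MᵀWq = [5036, 2270420]ᵀ.
Eliminating c: 754948·(row 1) − 1662·(row 2) gives 7052080·m = 754948·5036 − 1662·2270420 = 28480088, so m = 508573/125930.
Then c = (2270420 − 1662·(508573/125930))/754948 = 755201/251860.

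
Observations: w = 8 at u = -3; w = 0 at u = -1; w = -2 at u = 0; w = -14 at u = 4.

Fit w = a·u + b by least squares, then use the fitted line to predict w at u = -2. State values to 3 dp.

The normal equations are: 26·a + 0·b = -80;  0·a + 4·b = -8.
det = 26·4 − 0² = 104.
a = ((-80)·4 − 0·(-8))/104 = -40/13; b = (26·(-8) − 0·(-80))/104 = -2.
At u = -2: ŵ = (-40/13)·(-2) + (-2)·(1) = 54/13.

ŵ = 4.154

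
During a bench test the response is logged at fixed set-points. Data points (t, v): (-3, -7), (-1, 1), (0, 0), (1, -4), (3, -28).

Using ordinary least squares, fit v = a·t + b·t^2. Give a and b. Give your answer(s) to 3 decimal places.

a = -3.400, b = -1.939

The normal system AᵀA·[a, b]ᵀ = Aᵀv is [[20, 0]; [0, 164]]·[a, b]ᵀ = [-68, -318]ᵀ.
Eliminating b: 164·(row 1) − 0·(row 2) gives 3280·a = 164·(-68) − 0·(-318) = -11152, so a = -17/5.
Then b = ((-318) − 0·(-17/5))/164 = -159/82.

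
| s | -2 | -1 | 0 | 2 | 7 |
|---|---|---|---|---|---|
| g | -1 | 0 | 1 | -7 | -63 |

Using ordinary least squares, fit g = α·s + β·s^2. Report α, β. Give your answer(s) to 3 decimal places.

α = -1.483, β = -1.073

With design matrix X, XᵀX = [[58, 342]; [342, 2434]] and Xᵀg = [-453, -3119]ᵀ.
Determinant 58·2434 − 342² = 24208.
α = ((-453)·2434 − 342·(-3119))/24208 = -132/89; β = (58·(-3119) − 342·(-453))/24208 = -191/178.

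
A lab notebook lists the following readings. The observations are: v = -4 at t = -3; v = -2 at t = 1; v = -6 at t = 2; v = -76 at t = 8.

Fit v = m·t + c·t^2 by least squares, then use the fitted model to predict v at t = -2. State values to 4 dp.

v̂ = -0.9839

Normal-equation sums: Σt·t = 78, Σt·t^2 = 494, Σt^2·t^2 = 4194.
For Aᵀv: Σt·v = -610, Σt^2·v = -4926.
Determinant 78·4194 − 494² = 83096.
m = ((-610)·4194 − 494·(-4926))/83096 = -15612/10387; c = (78·(-4926) − 494·(-610))/83096 = -797/799.
At t = -2: v̂ = (-15612/10387)·(-2) + (-797/799)·(4) = -10220/10387.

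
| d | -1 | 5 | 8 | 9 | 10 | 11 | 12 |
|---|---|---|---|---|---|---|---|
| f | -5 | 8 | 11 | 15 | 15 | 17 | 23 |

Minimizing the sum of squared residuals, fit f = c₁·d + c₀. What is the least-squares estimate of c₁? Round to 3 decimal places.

Forming MᵀM = [[536, 54]; [54, 7]] and Mᵀf = [881, 84]ᵀ gives MᵀM·[c₁, c₀]ᵀ = Mᵀf.
Eliminating c₀: 7·(row 1) − 54·(row 2) gives 836·c₁ = 7·881 − 54·84 = 1631, so c₁ = 1631/836.
Then c₀ = (84 − 54·(1631/836))/7 = -1275/418.

c₁ = 1.951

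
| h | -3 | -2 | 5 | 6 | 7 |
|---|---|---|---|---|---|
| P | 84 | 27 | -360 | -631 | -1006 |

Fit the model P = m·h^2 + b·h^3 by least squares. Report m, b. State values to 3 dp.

m = 0.508, b = -3.003

Normal-equation sums: Σh^2·h^2 = 4419, Σh^2·h^3 = 27433, Σh^3·h^3 = 180723.
Right-hand side: Σh^2·P = -80146, Σh^3·P = -528838.
Δ = 4419·180723 − 27433² = 46045448.
m = ((-80146)·180723 − 27433·(-528838))/46045448 = 2923412/5755681; b = (4419·(-528838) − 27433·(-80146))/46045448 = -17286238/5755681.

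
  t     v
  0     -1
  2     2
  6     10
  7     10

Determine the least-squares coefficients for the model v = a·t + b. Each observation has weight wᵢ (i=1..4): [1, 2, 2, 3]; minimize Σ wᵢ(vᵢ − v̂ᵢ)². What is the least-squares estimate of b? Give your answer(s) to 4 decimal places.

b = -1.0626

Setting ∂/∂a … = 0 gives: 227·a + 37·b = 338;  37·a + 8·b = 53.
Eliminating b: 8·(row 1) − 37·(row 2) gives 447·a = 8·338 − 37·53 = 743, so a = 743/447.
Then b = (53 − 37·(743/447))/8 = -475/447.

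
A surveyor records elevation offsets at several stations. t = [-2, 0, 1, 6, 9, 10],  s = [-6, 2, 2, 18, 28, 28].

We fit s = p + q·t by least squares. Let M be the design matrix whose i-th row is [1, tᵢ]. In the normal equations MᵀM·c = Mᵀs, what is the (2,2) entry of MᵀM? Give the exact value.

222

Row 2 ↔ basis t, column 2 ↔ basis t, so (MᵀM)_{2,2} = Σᵢ (t)·(t) = (-2)·(-2) + (0)·(0) + (1)·(1) + (6)·(6) + (9)·(9) + (10)·(10) = 222.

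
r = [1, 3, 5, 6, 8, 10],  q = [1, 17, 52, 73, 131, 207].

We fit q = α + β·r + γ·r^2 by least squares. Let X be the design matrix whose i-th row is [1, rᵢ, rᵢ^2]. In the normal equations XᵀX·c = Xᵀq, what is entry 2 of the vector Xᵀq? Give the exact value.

3868

Entry 2 ↔ basis r, so (Xᵀq)_{2} = Σᵢ (r)·qᵢ = (1)·(1) + (3)·(17) + (5)·(52) + (6)·(73) + (8)·(131) + (10)·(207) = 3868.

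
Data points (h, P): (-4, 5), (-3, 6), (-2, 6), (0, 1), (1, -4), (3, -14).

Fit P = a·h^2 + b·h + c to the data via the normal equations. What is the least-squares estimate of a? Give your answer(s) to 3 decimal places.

a = -0.562

Sums needed: Σh^2·h^2 = 435, Σh^2·h = -71, Σh^2 = 39, Σh·h = 39, Σh = -5, Σ1 = 6.
And Σh^2·P = 28, Σh·P = -96, ΣP = 0.
So AᵀA·[a, b, c]ᵀ = AᵀP: [[435, -71, 39]; [-71, 39, -5]; [39, -5, 6]]·[a, b, c]ᵀ = [28, -96, 0]ᵀ.
Inverting the 3×3 Gram matrix, [a, b, c]ᵀ = [-371/660, -743/220, 277/330]ᵀ.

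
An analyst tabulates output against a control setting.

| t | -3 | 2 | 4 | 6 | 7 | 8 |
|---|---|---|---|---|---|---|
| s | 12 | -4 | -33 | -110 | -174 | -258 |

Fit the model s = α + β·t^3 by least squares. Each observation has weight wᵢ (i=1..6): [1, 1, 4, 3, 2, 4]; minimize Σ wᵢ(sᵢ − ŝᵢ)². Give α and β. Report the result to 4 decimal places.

Entries of MᵀWM: Σwᵢ·1 = 15, Σwᵢ·t^3 = 3619, Σwᵢ·t^3·t^3 = 1441019.
And Σwᵢ·s = -1834, Σwᵢ·t^3·s = -727832.
Normal equations: [[15, 3619]; [3619, 1441019]]·[α, β]ᵀ = [-1834, -727832]ᵀ.
Eliminating β: 1441019·(row 1) − 3619·(row 2) gives 8518124·α = 1441019·(-1834) − 3619·(-727832) = -8804838, so α = -4402419/4259062.
Then β = ((-727832) − 3619·(-4402419/4259062))/1441019 = -2140117/4259062.

α = -1.0337, β = -0.5025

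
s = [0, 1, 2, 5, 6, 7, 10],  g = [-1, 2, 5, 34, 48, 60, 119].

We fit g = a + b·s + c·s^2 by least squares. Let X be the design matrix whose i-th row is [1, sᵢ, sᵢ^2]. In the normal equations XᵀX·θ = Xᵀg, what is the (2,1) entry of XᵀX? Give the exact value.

31

Row 2 ↔ basis s, column 1 ↔ basis 1, so (XᵀX)_{2,1} = Σᵢ s = (0)·(1) + (1)·(1) + (2)·(1) + (5)·(1) + (6)·(1) + (7)·(1) + (10)·(1) = 31.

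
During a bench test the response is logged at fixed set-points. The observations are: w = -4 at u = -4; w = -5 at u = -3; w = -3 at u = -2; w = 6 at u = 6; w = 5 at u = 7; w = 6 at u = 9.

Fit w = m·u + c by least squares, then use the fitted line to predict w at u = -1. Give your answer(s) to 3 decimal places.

MᵀM·[m, c]ᵀ = Mᵀw reads: 195·m + 13·c = 162;  13·m + 6·c = 5.
Determinant 195·6 − 13² = 1001.
m = (162·6 − 13·5)/1001 = 907/1001; c = (195·5 − 13·162)/1001 = -87/77.
At u = -1: ŵ = (907/1001)·(-1) + (-87/77)·(1) = -2038/1001.

ŵ = -2.036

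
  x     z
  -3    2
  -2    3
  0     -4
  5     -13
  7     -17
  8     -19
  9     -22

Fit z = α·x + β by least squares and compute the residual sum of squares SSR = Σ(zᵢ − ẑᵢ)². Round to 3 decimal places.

With design matrix M, MᵀM = [[232, 24]; [24, 7]] and Mᵀz = [-546, -70]ᵀ.
Eliminating β: 7·(row 1) − 24·(row 2) gives 1048·α = 7·(-546) − 24·(-70) = -2142, so α = -1071/524.
Then β = ((-70) − 24·(-1071/524))/7 = -392/131.
Residuals: -597/524, 499/262, -132/131, 111/524, 157/524, 45/131, -321/524; SSR = 1721/262.

SSR = 6.569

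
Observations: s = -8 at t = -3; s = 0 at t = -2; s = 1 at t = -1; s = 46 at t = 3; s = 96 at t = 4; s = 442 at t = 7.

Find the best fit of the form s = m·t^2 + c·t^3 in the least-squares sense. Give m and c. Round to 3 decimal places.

m = 2.066, c = 0.993

Compute the Gram sums: Σt^2·t^2 = 2836, Σt^2·t^3 = 17798, Σt^3·t^3 = 123268.
Right-hand side: Σt^2·s = 23537, Σt^3·s = 159207.
Eliminating c: 123268·(row 1) − 17798·(row 2) gives 32819244·m = 123268·23537 − 17798·159207 = 67792730, so m = 33896365/16409622.
Then c = (159207 − 17798·(33896365/16409622))/123268 = 16299763/16409622.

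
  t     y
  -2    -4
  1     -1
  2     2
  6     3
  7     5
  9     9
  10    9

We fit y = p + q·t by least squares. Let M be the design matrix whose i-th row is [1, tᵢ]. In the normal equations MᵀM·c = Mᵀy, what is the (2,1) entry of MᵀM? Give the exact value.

33

Row 2 ↔ basis t, column 1 ↔ basis 1, so (MᵀM)_{2,1} = Σᵢ t = (-2)·(1) + (1)·(1) + (2)·(1) + (6)·(1) + (7)·(1) + (9)·(1) + (10)·(1) = 33.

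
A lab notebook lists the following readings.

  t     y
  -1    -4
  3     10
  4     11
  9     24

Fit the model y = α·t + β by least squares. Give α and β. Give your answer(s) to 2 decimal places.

The normal system MᵀM·[α, β]ᵀ = Mᵀy is [[107, 15]; [15, 4]]·[α, β]ᵀ = [294, 41]ᵀ.
Determinant 107·4 − 15² = 203.
α = (294·4 − 15·41)/203 = 561/203; β = (107·41 − 15·294)/203 = -23/203.

α = 2.76, β = -0.11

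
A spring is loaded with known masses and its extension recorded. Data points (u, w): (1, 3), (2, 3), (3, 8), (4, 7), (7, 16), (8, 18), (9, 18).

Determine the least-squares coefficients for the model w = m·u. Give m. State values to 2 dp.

Compute the Gram sums: Σu·u = 224.
For Aᵀw: Σu·w = 479.
Hence m = 479 / 224 ≈ 2.13839.

m = 2.14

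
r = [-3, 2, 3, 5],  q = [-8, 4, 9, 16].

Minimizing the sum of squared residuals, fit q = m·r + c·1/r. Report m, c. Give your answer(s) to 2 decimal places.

The normal equations are: 47·m + 4·c = 139;  4·m + (461/900)·c = 163/15.
det = 47·(461/900) − 4² = 7267/900.
m = (139·(461/900) − 4·(163/15))/(7267/900) = 24959/7267; c = (47·(163/15) − 4·139)/(7267/900) = -40740/7267.

m = 3.43, c = -5.61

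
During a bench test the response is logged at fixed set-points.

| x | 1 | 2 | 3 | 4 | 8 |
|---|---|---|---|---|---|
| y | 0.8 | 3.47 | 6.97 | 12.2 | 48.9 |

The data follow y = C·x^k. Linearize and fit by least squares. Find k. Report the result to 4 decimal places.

Let Y = ln y. Fitting Y = k·ln x + ln C by least squares:
Sums: Σln x = 5.2575, Σ(ln x)² = 7.9333, Σln y = 9.3538, Σln x·ln y = 14.5518.
Normal system: [[7.9333, 5.2575]; [5.2575, 5]]·[k, ln C]ᵀ = [14.5518, 9.3538]ᵀ.
Slope k = (n·Σln x·ln y − Σln x·Σln y)/(n·Σ(ln x)² − (Σln x)²) = (5·14.5518 − 5.2575·9.3538)/12.0252 = 1.96097; ln C = (Σln y − k·Σln x)/n = -0.19119.

k = 1.9610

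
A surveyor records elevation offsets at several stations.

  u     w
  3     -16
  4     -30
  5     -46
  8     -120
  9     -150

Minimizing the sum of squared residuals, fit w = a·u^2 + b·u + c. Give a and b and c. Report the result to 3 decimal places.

a = -1.760, b = -1.294, c = 3.741

Entries of MᵀM: Σu^2·u^2 = 11619, Σu^2·u = 1457, Σu^2 = 195, Σu·u = 195, Σu = 29, Σ1 = 5.
And Σu^2·w = -21604, Σu·w = -2708, Σw = -362.
MᵀM·[a, b, c]ᵀ = Mᵀw becomes [[11619, 1457, 195]; [1457, 195, 29]; [195, 29, 5]]·[a, b, c]ᵀ = [-21604, -2708, -362]ᵀ.
Inverting the 3×3 Gram matrix, [a, b, c]ᵀ = [-1429/812, -1051/812, 217/58]ᵀ.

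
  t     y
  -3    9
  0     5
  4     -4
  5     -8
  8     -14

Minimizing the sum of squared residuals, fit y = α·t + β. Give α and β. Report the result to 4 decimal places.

Compute the Gram sums: Σt·t = 114, Σt = 14, Σ1 = 5.
Moment sums: Σt·y = -195, Σy = -12.
Normal equations: [[114, 14]; [14, 5]]·[α, β]ᵀ = [-195, -12]ᵀ.
Eliminating β: 5·(row 1) − 14·(row 2) gives 374·α = 5·(-195) − 14·(-12) = -807, so α = -807/374.
Then β = ((-12) − 14·(-807/374))/5 = 681/187.

α = -2.1578, β = 3.6417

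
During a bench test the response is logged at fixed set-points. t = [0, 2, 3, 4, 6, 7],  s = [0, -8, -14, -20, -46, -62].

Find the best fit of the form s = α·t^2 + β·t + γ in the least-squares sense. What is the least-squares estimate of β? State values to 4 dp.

β = -0.7985

Entries of MᵀM: Σt^2·t^2 = 4050, Σt^2·t = 658, Σt^2 = 114, Σt·t = 114, Σt = 22, Σ1 = 6.
Right-hand side: Σt^2·s = -5172, Σt·s = -848, Σs = -150.
MᵀM·[α, β, γ]ᵀ = Mᵀs becomes [[4050, 658, 114]; [658, 114, 22]; [114, 22, 6]]·[α, β, γ]ᵀ = [-5172, -848, -150]ᵀ.
Row-reducing yields α = -147/130, β = -519/650, γ = -191/325.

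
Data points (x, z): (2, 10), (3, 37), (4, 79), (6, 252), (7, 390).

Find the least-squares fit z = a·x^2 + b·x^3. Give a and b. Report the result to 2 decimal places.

From the data, Σx^2·x^2 = 4050, Σx^2·x^3 = 25882, Σx^3·x^3 = 169194.
And Σx^2·z = 29819, Σx^3·z = 194337.
MᵀM·[a, b]ᵀ = Mᵀz becomes [[4050, 25882]; [25882, 169194]]·[a, b]ᵀ = [29819, 194337]ᵀ.
Δ = 4050·169194 − 25882² = 15357776.
a = (29819·169194 − 25882·194337)/15357776 = 3841413/3839444; b = (4050·194337 − 25882·29819)/15357776 = 3822373/3839444.

a = 1.00, b = 1.00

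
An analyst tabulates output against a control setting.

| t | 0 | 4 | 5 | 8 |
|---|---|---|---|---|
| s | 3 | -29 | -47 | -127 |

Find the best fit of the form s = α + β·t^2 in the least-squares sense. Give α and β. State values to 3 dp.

α = 3.392, β = -2.034

With design matrix M, MᵀM = [[4, 105]; [105, 4977]] and Mᵀs = [-200, -9767]ᵀ.
Determinant 4·4977 − 105² = 8883.
α = ((-200)·4977 − 105·(-9767))/8883 = 1435/423; β = (4·(-9767) − 105·(-200))/8883 = -18068/8883.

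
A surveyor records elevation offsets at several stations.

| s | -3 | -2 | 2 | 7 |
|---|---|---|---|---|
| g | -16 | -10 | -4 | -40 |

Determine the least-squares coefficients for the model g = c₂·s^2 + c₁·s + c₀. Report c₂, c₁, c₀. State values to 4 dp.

From the data, Σs^2·s^2 = 2514, Σs^2·s = 316, Σs^2 = 66, Σs·s = 66, Σs = 4, Σ1 = 4.
And Σs^2·g = -2160, Σs·g = -220, Σg = -70.
So AᵀA·[c₂, c₁, c₀]ᵀ = Aᵀg: [[2514, 316, 66]; [316, 66, 4]; [66, 4, 4]]·[c₂, c₁, c₀]ᵀ = [-2160, -220, -70]ᵀ.
Row-reducing yields c₂ = -2481/2585, c₁ = 750/517, c₀ = -8051/2585.

c₂ = -0.9598, c₁ = 1.4507, c₀ = -3.1145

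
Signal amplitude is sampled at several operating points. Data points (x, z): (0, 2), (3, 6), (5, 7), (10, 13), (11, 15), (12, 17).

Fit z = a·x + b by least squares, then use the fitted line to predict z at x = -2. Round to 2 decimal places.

ẑ = -0.56

Sums needed: Σx·x = 399, Σx = 41, Σ1 = 6.
Right-hand side: Σx·z = 552, Σz = 60.
So MᵀM·[a, b]ᵀ = Mᵀz: [[399, 41]; [41, 6]]·[a, b]ᵀ = [552, 60]ᵀ.
Eliminating b: 6·(row 1) − 41·(row 2) gives 713·a = 6·552 − 41·60 = 852, so a = 852/713.
Then b = (60 − 41·(852/713))/6 = 1308/713.
At x = -2: ẑ = (852/713)·(-2) + (1308/713)·(1) = -396/713.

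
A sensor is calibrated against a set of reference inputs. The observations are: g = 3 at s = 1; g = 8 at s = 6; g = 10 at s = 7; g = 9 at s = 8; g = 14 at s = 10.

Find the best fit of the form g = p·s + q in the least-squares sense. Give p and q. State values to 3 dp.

With design matrix M, MᵀM = [[250, 32]; [32, 5]] and Mᵀg = [333, 44]ᵀ.
Eliminating q: 5·(row 1) − 32·(row 2) gives 226·p = 5·333 − 32·44 = 257, so p = 257/226.
Then q = (44 − 32·(257/226))/5 = 172/113.

p = 1.137, q = 1.522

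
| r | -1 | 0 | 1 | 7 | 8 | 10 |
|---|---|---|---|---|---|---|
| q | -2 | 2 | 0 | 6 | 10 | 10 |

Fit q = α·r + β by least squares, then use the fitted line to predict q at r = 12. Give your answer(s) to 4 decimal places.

q̂ = 12.5083

Normal-equation sums: Σr·r = 215, Σr = 25, Σ1 = 6.
Right-hand side: Σr·q = 224, Σq = 26.
XᵀX·[α, β]ᵀ = Xᵀq becomes [[215, 25]; [25, 6]]·[α, β]ᵀ = [224, 26]ᵀ.
Determinant 215·6 − 25² = 665.
α = (224·6 − 25·26)/665 = 694/665; β = (215·26 − 25·224)/665 = -2/133.
At r = 12: q̂ = (694/665)·(12) + (-2/133)·(1) = 8318/665.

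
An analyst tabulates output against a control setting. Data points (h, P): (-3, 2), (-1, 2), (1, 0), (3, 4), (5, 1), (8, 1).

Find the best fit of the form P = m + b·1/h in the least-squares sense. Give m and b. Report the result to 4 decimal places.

m = 1.7038, b = -0.6858

From the data, Σ1 = 6, Σ1/h = 13/40, Σ1/h·1/h = 32801/14400.
Right-hand side: ΣP = 10, Σ1/h·P = -121/120.
So XᵀX·[m, b]ᵀ = XᵀP: [[6, 13/40]; [13/40, 32801/14400]]·[m, b]ᵀ = [10, -121/120]ᵀ.
Δ = 6·(32801/14400) − (13/40)² = 13019/960.
m = (10·(32801/14400) − (13/40)·(-121/120))/(13019/960) = 332729/195285; b = (6·(-121/120) − (13/40)·10)/(13019/960) = -8928/13019.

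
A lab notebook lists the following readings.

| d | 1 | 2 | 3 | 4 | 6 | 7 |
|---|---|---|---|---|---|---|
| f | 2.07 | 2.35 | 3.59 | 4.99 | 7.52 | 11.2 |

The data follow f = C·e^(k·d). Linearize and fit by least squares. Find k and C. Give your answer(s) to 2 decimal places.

Let Y = ln f. Fitting Y = k·d + ln C by least squares:
XᵀX = [[115.0000, 23.0000]; [23.0000, 6]], rhs = [41.7174, 8.9010]ᵀ  (here Σd = 23.0000, Σ(d)² = 115.0000, Σln f = 8.9010, Σd·ln f = 41.7174).
Δ = 115.0000·6 − (23.0000)² = 161.0000; k = (41.7174·6 − 23.0000·8.9010)/161.0000 = 0.28311, ln C = (115.0000·8.9010 − 23.0000·41.7174)/161.0000 = 0.39826, so C = exp(0.39826) = 1.48922.

k = 0.28, C = 1.49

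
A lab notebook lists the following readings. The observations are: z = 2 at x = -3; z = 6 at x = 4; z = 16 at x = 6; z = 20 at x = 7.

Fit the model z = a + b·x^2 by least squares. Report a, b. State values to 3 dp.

a = -1.537, b = 0.456

With design matrix M, MᵀM = [[4, 110]; [110, 4034]] and Mᵀz = [44, 1670]ᵀ.
Eliminating b: 4034·(row 1) − 110·(row 2) gives 4036·a = 4034·44 − 110·1670 = -6204, so a = -1551/1009.
Then b = (1670 − 110·(-1551/1009))/4034 = 460/1009.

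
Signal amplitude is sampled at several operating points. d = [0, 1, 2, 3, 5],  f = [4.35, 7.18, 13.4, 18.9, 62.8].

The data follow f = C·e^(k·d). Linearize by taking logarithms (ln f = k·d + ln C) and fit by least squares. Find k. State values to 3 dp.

k = 0.529

Let Y = ln f. Fitting Y = k·d + ln C by least squares:
AᵀA = [[39.0000, 11.0000]; [11.0000, 5]], rhs = [36.6791, 13.1158]ᵀ  (here Σd = 11.0000, Σ(d)² = 39.0000, Σln f = 13.1158, Σd·ln f = 36.6791).
Δ = 39.0000·5 − (11.0000)² = 74.0000; k = (36.6791·5 − 11.0000·13.1158)/74.0000 = 0.52866, ln C = (39.0000·13.1158 − 11.0000·36.6791)/74.0000 = 1.46011.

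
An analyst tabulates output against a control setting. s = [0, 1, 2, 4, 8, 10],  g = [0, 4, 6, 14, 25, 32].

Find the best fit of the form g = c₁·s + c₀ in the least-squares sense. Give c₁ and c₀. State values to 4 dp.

c₁ = 3.1485, c₀ = 0.3814

Sums needed: Σs·s = 185, Σs = 25, Σ1 = 6.
And Σs·g = 592, Σg = 81.
Normal equations: [[185, 25]; [25, 6]]·[c₁, c₀]ᵀ = [592, 81]ᵀ.
Eliminating c₀: 6·(row 1) − 25·(row 2) gives 485·c₁ = 6·592 − 25·81 = 1527, so c₁ = 1527/485.
Then c₀ = (81 − 25·(1527/485))/6 = 37/97.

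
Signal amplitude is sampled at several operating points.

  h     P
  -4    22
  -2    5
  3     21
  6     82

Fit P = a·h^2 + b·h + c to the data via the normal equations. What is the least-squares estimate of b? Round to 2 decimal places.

b = 1.88

Compute the Gram sums: Σh^2·h^2 = 1649, Σh^2·h = 171, Σh^2 = 65, Σh·h = 65, Σh = 3, Σ1 = 4.
For MᵀP: Σh^2·P = 3513, Σh·P = 457, ΣP = 130.
So MᵀM·[a, b, c]ᵀ = MᵀP: [[1649, 171, 65]; [171, 65, 3]; [65, 3, 4]]·[a, b, c]ᵀ = [3513, 457, 130]ᵀ.
Inverting the 3×3 Gram matrix, [a, b, c]ᵀ = [17573/8900, 16753/8900, -2219/2225]ᵀ.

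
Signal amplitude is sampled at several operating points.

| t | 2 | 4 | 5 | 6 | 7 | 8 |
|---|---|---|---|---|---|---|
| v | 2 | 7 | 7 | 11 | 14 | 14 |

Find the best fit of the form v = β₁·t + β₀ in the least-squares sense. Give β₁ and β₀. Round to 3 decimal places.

β₁ = 2.129, β₀ = -2.186

The normal equations are: 194·β₁ + 32·β₀ = 343;  32·β₁ + 6·β₀ = 55.
Eliminating β₀: 6·(row 1) − 32·(row 2) gives 140·β₁ = 6·343 − 32·55 = 298, so β₁ = 149/70.
Then β₀ = (55 − 32·(149/70))/6 = -153/70.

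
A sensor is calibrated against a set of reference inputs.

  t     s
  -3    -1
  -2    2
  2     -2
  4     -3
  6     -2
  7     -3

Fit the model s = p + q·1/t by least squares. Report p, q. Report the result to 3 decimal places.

Sums needed: Σ1 = 6, Σ1/t = 19/84, Σ1/t·1/t = 5093/7056.
Right-hand side: Σs = -9, Σ1/t·s = -89/28.
So MᵀM·[p, q]ᵀ = Mᵀs: [[6, 19/84]; [19/84, 5093/7056]]·[p, q]ᵀ = [-9, -89/28]ᵀ.
det = 6·(5093/7056) − (19/84)² = 30197/7056.
p = ((-9)·(5093/7056) − (19/84)·(-89/28))/(30197/7056) = -40764/30197; q = (6·(-89/28) − (19/84)·(-9))/(30197/7056) = -120204/30197.

p = -1.350, q = -3.981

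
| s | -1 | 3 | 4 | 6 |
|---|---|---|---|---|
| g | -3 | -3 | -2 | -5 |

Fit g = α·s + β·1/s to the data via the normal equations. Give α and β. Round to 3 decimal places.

Normal-equation sums: Σs·s = 62, Σs·1/s = 4, Σ1/s·1/s = 173/144.
Moment sums: Σs·g = -44, Σ1/s·g = 2/3.
Normal equations: [[62, 4]; [4, 173/144]]·[α, β]ᵀ = [-44, 2/3]ᵀ.
det = 62·(173/144) − 4² = 4211/72.
α = ((-44)·(173/144) − 4·(2/3))/(4211/72) = -3998/4211; β = (62·(2/3) − 4·(-44))/(4211/72) = 15648/4211.

α = -0.949, β = 3.716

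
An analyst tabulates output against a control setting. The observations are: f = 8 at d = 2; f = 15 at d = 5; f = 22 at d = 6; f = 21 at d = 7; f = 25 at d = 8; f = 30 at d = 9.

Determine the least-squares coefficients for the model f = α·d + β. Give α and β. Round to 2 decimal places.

α = 3.04, β = 1.40

From the data, Σd·d = 259, Σd = 37, Σ1 = 6.
Right-hand side: Σd·f = 840, Σf = 121.
So XᵀX·[α, β]ᵀ = Xᵀf: [[259, 37]; [37, 6]]·[α, β]ᵀ = [840, 121]ᵀ.
Δ = 259·6 − 37² = 185.
α = (840·6 − 37·121)/185 = 563/185; β = (259·121 − 37·840)/185 = 7/5.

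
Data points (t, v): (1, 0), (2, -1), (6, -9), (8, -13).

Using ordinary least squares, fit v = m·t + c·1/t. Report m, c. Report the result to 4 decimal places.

m = -1.6063, c = 2.1649

The normal equations are: 105·m + 4·c = -160;  4·m + (745/576)·c = -29/8.
Eliminating c: (745/576)·(row 1) − 4·(row 2) gives (23003/192)·m = (745/576)·(-160) − 4·(-29/8) = -1732/9, so m = -110848/69009.
Then c = ((-29/8) − 4·(-110848/69009))/(745/576) = 49800/23003.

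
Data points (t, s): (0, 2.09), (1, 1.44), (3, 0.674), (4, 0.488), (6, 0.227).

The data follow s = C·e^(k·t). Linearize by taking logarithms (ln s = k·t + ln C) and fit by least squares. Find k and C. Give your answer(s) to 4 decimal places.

k = -0.3687, C = 2.0826

Taking logs, ln s = k·t + ln C, so regress ln s on t.
Sums: Σt = 14.0000, Σ(t)² = 62.0000, Σln s = -1.4930, Σt·ln s = -12.5855.
Normal system: [[62.0000, 14.0000]; [14.0000, 5]]·[k, ln C]ᵀ = [-12.5855, -1.4930]ᵀ.
Δ = 62.0000·5 − (14.0000)² = 114.0000; k = (-12.5855·5 − 14.0000·-1.4930)/114.0000 = -0.36865, ln C = (62.0000·-1.4930 − 14.0000·-12.5855)/114.0000 = 0.73363, so C = exp(0.73363) = 2.08262.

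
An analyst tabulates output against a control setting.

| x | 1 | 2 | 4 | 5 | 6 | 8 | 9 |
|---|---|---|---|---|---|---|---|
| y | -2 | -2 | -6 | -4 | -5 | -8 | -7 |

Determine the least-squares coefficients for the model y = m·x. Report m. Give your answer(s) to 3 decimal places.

m = -0.912

MᵀM·[m]ᵀ = Mᵀy reads: 227·m = -207.
m = (-207)/227 = -0.911894.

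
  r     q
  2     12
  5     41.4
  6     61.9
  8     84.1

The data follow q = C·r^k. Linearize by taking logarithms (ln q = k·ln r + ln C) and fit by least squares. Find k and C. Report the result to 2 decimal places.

Taking logs, ln q = k·ln r + ln C, so regress ln q on ln r.
Σln r = 6.1738, Σ(ln r)² = 10.6052, Σln q = 14.7657, Σln r·ln q = 24.3228.
Equations: 10.6052·k + 6.1738·ln C = 24.3228;  6.1738·k + 4·ln C = 14.7657.
Slope k = (n·Σln r·ln q − Σln r·Σln q)/(n·Σ(ln r)² − (Σln r)²) = (4·24.3228 − 6.1738·14.7657)/4.3053 = 1.42407; ln C = (Σln q − k·Σln r)/n = 1.49346, so C = exp(1.49346) = 4.45246.

k = 1.42, C = 4.45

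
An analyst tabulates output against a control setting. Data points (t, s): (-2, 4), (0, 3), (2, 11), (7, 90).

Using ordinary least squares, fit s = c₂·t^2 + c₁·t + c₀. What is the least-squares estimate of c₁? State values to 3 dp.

Sums needed: Σt^2·t^2 = 2433, Σt^2·t = 343, Σt^2 = 57, Σt·t = 57, Σt = 7, Σ1 = 4.
Moment sums: Σt^2·s = 4470, Σt·s = 644, Σs = 108.
So AᵀA·[c₂, c₁, c₀]ᵀ = Aᵀs: [[2433, 343, 57]; [343, 57, 7]; [57, 7, 4]]·[c₂, c₁, c₀]ᵀ = [4470, 644, 108]ᵀ.
Inverting the 3×3 Gram matrix, [c₂, c₁, c₀]ᵀ = [40967/26716, 48951/26716, 12972/6679]ᵀ.

c₁ = 1.832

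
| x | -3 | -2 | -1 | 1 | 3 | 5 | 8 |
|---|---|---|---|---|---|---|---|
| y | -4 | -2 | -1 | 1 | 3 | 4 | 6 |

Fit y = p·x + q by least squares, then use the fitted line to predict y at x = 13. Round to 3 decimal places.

ŷ = 11.030

Sums needed: Σx·x = 113, Σx = 11, Σ1 = 7.
Moment sums: Σx·y = 95, Σy = 7.
det = 113·7 − 11² = 670.
p = (95·7 − 11·7)/670 = 294/335; q = (113·7 − 11·95)/670 = -127/335.
At x = 13: ŷ = (294/335)·(13) + (-127/335)·(1) = 739/67.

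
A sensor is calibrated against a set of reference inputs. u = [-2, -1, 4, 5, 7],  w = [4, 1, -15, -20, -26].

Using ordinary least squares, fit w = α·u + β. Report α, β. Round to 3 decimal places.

α = -3.356, β = -2.474

Entries of XᵀX: Σu·u = 95, Σu = 13, Σ1 = 5.
And Σu·w = -351, Σw = -56.
So XᵀX·[α, β]ᵀ = Xᵀw: [[95, 13]; [13, 5]]·[α, β]ᵀ = [-351, -56]ᵀ.
det = 95·5 − 13² = 306.
α = ((-351)·5 − 13·(-56))/306 = -1027/306; β = (95·(-56) − 13·(-351))/306 = -757/306.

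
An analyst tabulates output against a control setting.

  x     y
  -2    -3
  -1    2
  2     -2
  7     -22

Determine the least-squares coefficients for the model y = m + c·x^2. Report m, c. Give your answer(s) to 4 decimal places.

From the data, Σ1 = 4, Σx^2 = 58, Σx^2·x^2 = 2434.
Moment sums: Σy = -25, Σx^2·y = -1096.
Determinant 4·2434 − 58² = 6372.
m = ((-25)·2434 − 58·(-1096))/6372 = 151/354; c = (4·(-1096) − 58·(-25))/6372 = -163/354.

m = 0.4266, c = -0.4605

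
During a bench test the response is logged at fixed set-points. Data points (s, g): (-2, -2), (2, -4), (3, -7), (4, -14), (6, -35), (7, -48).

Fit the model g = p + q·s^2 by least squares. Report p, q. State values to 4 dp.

The normal system MᵀM·[p, q]ᵀ = Mᵀg is [[6, 118]; [118, 4066]]·[p, q]ᵀ = [-110, -3923]ᵀ.
det = 6·4066 − 118² = 10472.
p = ((-110)·4066 − 118·(-3923))/10472 = 7827/5236; q = (6·(-3923) − 118·(-110))/10472 = -5279/5236.

p = 1.4948, q = -1.0082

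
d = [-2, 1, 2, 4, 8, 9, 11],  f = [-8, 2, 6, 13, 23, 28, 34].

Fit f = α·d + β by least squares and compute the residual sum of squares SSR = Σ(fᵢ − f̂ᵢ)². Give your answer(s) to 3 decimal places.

The normal equations are: 291·α + 33·β = 892;  33·α + 7·β = 98.
Determinant 291·7 − 33² = 948.
α = (892·7 − 33·98)/948 = 1505/474; β = (291·98 − 33·892)/948 = -153/158.
Residuals: -323/474, -49/237, 293/474, 601/474, -679/474, 31/79, 10/237; SSR = 1115/237.

SSR = 4.705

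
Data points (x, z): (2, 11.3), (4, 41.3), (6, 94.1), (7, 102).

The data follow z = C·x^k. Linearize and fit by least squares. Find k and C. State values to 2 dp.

Linearized form: ln z = k·ln x + ln C. From the 4 transformed points,
Over the data: Σln x = 5.8171, Σ(ln x)² = 9.3992, Σln z = 15.3150, Σln x·ln z = 23.9811.
Normal system: [[9.3992, 5.8171]; [5.8171, 4]]·[k, ln C]ᵀ = [23.9811, 15.3150]ᵀ.
Solving (det = 3.7582): k = 1.81885, ln C = 1.18364, so C = exp(1.18364) = 3.26624.

k = 1.82, C = 3.27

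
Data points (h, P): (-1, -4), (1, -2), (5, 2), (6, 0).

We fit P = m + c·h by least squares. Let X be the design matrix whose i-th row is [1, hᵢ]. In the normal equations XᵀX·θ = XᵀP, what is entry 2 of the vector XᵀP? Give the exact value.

Entry 2 ↔ basis h, so (XᵀP)_{2} = Σᵢ (h)·Pᵢ = (-1)·(-4) + (1)·(-2) + (5)·(2) + (6)·(0) = 12.

12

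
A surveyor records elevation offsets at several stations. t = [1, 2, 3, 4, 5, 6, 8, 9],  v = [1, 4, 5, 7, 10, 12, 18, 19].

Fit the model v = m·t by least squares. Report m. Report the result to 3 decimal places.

MᵀM·[m]ᵀ = Mᵀv reads: 236·m = 489.
(Σt·t = 236, Σt·v = 489.)
m = 489/236 = 2.07203.

m = 2.072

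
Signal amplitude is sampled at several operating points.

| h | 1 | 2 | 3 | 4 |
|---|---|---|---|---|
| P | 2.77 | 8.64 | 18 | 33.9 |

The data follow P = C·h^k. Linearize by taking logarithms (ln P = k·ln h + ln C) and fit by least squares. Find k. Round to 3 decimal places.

k = 1.786

Taking logs, ln P = k·ln h + ln C, so regress ln P on ln h.
Σln h = 3.1781, Σ(ln h)² = 3.6092, Σln P = 9.5890, Σln h·ln P = 9.5546.
Normal system: [[3.6092, 3.1781]; [3.1781, 4]]·[k, ln C]ᵀ = [9.5546, 9.5890]ᵀ.
Δ = 3.6092·4 − (3.1781)² = 4.3368; k = (9.5546·4 − 3.1781·9.5890)/4.3368 = 1.78561, ln C = (3.6092·9.5890 − 3.1781·9.5546)/4.3368 = 0.97857.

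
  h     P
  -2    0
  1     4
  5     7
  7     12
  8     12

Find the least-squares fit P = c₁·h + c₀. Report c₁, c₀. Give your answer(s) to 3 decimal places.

c₁ = 1.215, c₀ = 2.384

The normal equations are: 143·c₁ + 19·c₀ = 219;  19·c₁ + 5·c₀ = 35.
Δ = 143·5 − 19² = 354.
c₁ = (219·5 − 19·35)/354 = 215/177; c₀ = (143·35 − 19·219)/354 = 422/177.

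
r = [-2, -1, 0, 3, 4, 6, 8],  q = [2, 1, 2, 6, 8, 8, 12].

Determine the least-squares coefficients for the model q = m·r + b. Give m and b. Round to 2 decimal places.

Setting ∂/∂m … = 0 gives: 130·m + 18·b = 189;  18·m + 7·b = 39.
(Σr·r = 130, Σr = 18, Σ1 = 7, Σr·q = 189, Σq = 39.)
Determinant 130·7 − 18² = 586.
m = (189·7 − 18·39)/586 = 621/586; b = (130·39 − 18·189)/586 = 834/293.

m = 1.06, b = 2.85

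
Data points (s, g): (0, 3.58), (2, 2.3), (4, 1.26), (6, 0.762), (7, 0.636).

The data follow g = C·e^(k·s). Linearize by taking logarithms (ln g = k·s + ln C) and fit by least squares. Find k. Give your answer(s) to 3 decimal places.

With ln gᵢ as the transformed response and sᵢ as the regressor:
Σs = 19.0000, Σ(s)² = 105.0000, Σln g = 1.6150, Σs·ln g = -2.2085.
Equations: 105.0000·k + 19.0000·ln C = -2.2085;  19.0000·k + 5·ln C = 1.6150.
Δ = 105.0000·5 − (19.0000)² = 164.0000; k = (-2.2085·5 − 19.0000·1.6150)/164.0000 = -0.25444, ln C = (105.0000·1.6150 − 19.0000·-2.2085)/164.0000 = 1.28987.

k = -0.254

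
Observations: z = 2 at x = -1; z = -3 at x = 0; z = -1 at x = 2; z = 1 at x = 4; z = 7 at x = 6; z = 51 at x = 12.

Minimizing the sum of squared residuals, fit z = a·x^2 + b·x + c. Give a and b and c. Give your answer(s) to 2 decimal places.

With design matrix A, AᵀA = [[22305, 2015, 201]; [2015, 201, 23]; [201, 23, 6]] and Aᵀz = [7610, 654, 57]ᵀ.
Solving the 3×3 system (Gaussian elimination) gives a = 75920/156153, b = -78221/52051, c = -160325/156153.

a = 0.49, b = -1.50, c = -1.03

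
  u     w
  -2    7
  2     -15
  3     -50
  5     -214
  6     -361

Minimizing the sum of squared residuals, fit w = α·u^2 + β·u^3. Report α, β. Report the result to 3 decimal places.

α = -1.108, β = -1.487

Setting ∂/∂α … = 0 gives: 2034·α + 11144·β = -18828;  11144·α + 63138·β = -106252.
det = 2034·63138 − 11144² = 4233956.
α = ((-18828)·63138 − 11144·(-106252))/4233956 = -1172494/1058489; β = (2034·(-106252) − 11144·(-18828))/4233956 = -1574334/1058489.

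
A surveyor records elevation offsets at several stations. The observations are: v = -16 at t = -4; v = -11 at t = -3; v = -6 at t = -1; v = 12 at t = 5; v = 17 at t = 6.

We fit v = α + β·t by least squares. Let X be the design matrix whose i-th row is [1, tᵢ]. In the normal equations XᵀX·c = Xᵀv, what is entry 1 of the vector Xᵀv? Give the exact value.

-4

Entry 1 ↔ basis 1, so (Xᵀv)_{1} = Σᵢ vᵢ = (1)·(-16) + (1)·(-11) + (1)·(-6) + (1)·(12) + (1)·(17) = -4.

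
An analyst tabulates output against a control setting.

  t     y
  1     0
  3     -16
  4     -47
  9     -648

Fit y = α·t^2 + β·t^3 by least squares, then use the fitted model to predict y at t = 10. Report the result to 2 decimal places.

The normal equations are: 6899·α + 60317·β = -53384;  60317·α + 536267·β = -475832.
(Σt^2·t^2 = 6899, Σt^2·t^3 = 60317, Σt^3·t^3 = 536267, Σt^2·y = -53384, Σt^3·y = -475832.)
Δ = 6899·536267 − 60317² = 61565544.
α = ((-53384)·536267 − 60317·(-475832))/61565544 = 3028384/2565231; β = (6899·(-475832) − 60317·(-53384))/61565544 = -2616760/2565231.
At t = 10: ŷ = (3028384/2565231)·(100) + (-2616760/2565231)·(1000) = -771307200/855077.

ŷ = -902.03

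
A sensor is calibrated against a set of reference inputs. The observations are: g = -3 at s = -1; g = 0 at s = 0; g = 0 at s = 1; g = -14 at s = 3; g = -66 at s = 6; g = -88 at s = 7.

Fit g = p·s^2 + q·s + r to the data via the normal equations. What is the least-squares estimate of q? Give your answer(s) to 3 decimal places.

From the data, Σs^2·s^2 = 3780, Σs^2·s = 586, Σs^2 = 96, Σs·s = 96, Σs = 16, Σ1 = 6.
And Σs^2·g = -6817, Σs·g = -1051, Σg = -171.
XᵀX·[p, q, r]ᵀ = Xᵀg becomes [[3780, 586, 96]; [586, 96, 16]; [96, 16, 6]]·[p, q, r]ᵀ = [-6817, -1051, -171]ᵀ.
Row-reducing yields p = -83/42, q = 15/14, r = 11/42.

q = 1.071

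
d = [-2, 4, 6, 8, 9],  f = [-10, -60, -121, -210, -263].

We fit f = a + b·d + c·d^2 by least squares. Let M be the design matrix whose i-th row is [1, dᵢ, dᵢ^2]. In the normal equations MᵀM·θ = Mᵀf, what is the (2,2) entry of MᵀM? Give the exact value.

201

Row 2 ↔ basis d, column 2 ↔ basis d, so (MᵀM)_{2,2} = Σᵢ (d)·(d) = (-2)·(-2) + (4)·(4) + (6)·(6) + (8)·(8) + (9)·(9) = 201.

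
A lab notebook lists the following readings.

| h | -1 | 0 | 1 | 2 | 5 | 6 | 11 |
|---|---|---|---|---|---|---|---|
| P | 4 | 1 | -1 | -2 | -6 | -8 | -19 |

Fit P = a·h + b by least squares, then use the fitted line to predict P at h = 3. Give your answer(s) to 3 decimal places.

P̂ = -3.659

Entries of MᵀM: Σh·h = 188, Σh = 24, Σ1 = 7.
For MᵀP: Σh·P = -296, ΣP = -31.
Normal equations: [[188, 24]; [24, 7]]·[a, b]ᵀ = [-296, -31]ᵀ.
det = 188·7 − 24² = 740.
a = ((-296)·7 − 24·(-31))/740 = -332/185; b = (188·(-31) − 24·(-296))/740 = 319/185.
At h = 3: P̂ = (-332/185)·(3) + (319/185)·(1) = -677/185.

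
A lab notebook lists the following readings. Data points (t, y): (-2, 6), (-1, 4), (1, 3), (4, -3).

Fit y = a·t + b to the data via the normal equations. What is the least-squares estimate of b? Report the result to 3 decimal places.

Setting ∂/∂a … = 0 gives: 22·a + 2·b = -25;  2·a + 4·b = 10.
Eliminating b: 4·(row 1) − 2·(row 2) gives 84·a = 4·(-25) − 2·10 = -120, so a = -10/7.
Then b = (10 − 2·(-10/7))/4 = 45/14.

b = 3.214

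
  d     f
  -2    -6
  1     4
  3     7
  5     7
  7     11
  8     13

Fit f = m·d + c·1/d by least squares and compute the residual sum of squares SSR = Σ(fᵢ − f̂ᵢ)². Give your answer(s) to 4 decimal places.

SSR = 5.9359

From the data, Σd·d = 152, Σd·1/d = 6, Σ1/d·1/d = 1014049/705600.
Right-hand side: Σd·f = 253, Σ1/d·f = 11701/840.
So AᵀA·[m, c]ᵀ = Aᵀf: [[152, 6]; [6, 1014049/705600]]·[m, c]ᵀ = [253, 11701/840]ᵀ.
Determinant 152·(1014049/705600) − 6² = 16091731/88200.
m = (253·(1014049/705600) − 6·(11701/840))/(16091731/88200) = 197581357/128733848; c = (152·(11701/840) − 6·253)/(16091731/88200) = 52860360/16091731.
Residuals: -82899467/64366924, -105528845/128733848, 167431905/128733848, -171346425/128733848, -27409011/128733848, 5003601/16091731; SSR = 764151967/128733848.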